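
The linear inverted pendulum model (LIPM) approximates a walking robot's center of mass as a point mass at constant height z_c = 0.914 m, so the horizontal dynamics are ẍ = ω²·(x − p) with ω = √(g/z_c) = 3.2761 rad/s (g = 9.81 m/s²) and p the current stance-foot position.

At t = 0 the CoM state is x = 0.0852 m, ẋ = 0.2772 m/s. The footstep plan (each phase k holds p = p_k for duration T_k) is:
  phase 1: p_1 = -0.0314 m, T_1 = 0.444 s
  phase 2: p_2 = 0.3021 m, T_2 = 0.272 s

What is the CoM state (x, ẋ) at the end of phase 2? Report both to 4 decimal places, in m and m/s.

x = 0.8791, ẋ = 2.3285

phase 1: p=-0.0314, T=0.444, ωT=1.454588, cosh=2.258108, sinh=2.024612; start (x,ẋ)=(0.085200, 0.277200) → end (x,ẋ)=(0.403204, 1.399336)
phase 2: p=0.3021, T=0.272, ωT=0.891099, cosh=1.424006, sinh=1.013802; start (x,ẋ)=(0.403204, 1.399336) → end (x,ẋ)=(0.879102, 2.328460)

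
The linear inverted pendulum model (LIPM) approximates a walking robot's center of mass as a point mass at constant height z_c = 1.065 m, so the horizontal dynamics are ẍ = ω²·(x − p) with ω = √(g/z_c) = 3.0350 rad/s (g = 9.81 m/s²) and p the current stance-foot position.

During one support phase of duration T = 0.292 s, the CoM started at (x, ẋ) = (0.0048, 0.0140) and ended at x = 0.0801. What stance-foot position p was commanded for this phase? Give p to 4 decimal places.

ωT = 3.0350·0.292 = 0.886220; cosh(ωT) = 1.419077, sinh(ωT) = 1.006866
x(T) = p + (x₀−p)·cosh(ωT) + (ẋ₀/ω)·sinh(ωT) ⇒ p·(1 − cosh) = x(T) − x₀·cosh − (ẋ₀/ω)·sinh
numerator   = 0.0801 − (0.0048)·1.419077 − (0.0140/3.0350)·1.006866 = 0.068644
denominator = 1 − 1.419077 = -0.419077
p = 0.068644 / -0.419077 = -0.1638

p = -0.1638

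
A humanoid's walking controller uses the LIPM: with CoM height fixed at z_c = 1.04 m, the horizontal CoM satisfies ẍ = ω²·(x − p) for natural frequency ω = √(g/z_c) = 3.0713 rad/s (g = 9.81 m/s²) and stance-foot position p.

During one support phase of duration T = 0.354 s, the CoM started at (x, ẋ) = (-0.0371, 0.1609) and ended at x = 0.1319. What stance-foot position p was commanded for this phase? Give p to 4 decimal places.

ωT = 3.0713·0.354 = 1.087240; cosh(ωT) = 1.651611, sinh(ωT) = 1.314466
x(T) = p + (x₀−p)·cosh(ωT) + (ẋ₀/ω)·sinh(ωT) ⇒ p·(1 − cosh) = x(T) − x₀·cosh − (ẋ₀/ω)·sinh
numerator   = 0.1319 − (-0.0371)·1.651611 − (0.1609/3.0713)·1.314466 = 0.124312
denominator = 1 − 1.651611 = -0.651611
p = 0.124312 / -0.651611 = -0.1908

p = -0.1908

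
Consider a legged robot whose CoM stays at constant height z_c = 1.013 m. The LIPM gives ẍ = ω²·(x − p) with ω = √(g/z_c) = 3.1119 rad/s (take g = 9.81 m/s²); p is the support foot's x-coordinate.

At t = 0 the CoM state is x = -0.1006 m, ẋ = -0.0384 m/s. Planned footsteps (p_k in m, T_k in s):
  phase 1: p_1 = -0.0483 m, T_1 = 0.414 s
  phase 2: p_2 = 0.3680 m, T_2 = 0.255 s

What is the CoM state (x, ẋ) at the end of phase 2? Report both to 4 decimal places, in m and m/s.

phase 1: p=-0.0483, T=0.414, ωT=1.288327, cosh=1.951222, sinh=1.675490; start (x,ẋ)=(-0.100600, -0.038400) → end (x,ẋ)=(-0.171024, -0.347617)
phase 2: p=0.3680, T=0.255, ωT=0.793535, cosh=1.331721, sinh=0.879477; start (x,ẋ)=(-0.171024, -0.347617) → end (x,ẋ)=(-0.448072, -1.938154)

x = -0.4481, ẋ = -1.9382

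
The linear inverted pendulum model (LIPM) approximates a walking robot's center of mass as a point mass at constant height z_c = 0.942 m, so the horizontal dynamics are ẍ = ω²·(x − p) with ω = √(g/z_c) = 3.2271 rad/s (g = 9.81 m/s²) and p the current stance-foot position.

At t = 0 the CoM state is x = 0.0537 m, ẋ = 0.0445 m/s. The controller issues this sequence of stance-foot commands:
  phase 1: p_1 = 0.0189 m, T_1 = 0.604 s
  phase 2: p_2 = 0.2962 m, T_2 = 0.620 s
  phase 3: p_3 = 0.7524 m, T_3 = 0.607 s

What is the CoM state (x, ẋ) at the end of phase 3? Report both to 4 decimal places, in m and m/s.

x = 0.7765, ẋ = 0.3023

phase 1: p=0.0189, T=0.604, ωT=1.949168, cosh=3.582619, sinh=3.440226; start (x,ẋ)=(0.053700, 0.044500) → end (x,ẋ)=(0.191014, 0.545775)
phase 2: p=0.2962, T=0.620, ωT=2.000802, cosh=3.765106, sinh=3.629879; start (x,ẋ)=(0.191014, 0.545775) → end (x,ẋ)=(0.514057, 0.822752)
phase 3: p=0.7524, T=0.607, ωT=1.958850, cosh=3.616093, sinh=3.475072; start (x,ẋ)=(0.514057, 0.822752) → end (x,ẋ)=(0.776503, 0.302275)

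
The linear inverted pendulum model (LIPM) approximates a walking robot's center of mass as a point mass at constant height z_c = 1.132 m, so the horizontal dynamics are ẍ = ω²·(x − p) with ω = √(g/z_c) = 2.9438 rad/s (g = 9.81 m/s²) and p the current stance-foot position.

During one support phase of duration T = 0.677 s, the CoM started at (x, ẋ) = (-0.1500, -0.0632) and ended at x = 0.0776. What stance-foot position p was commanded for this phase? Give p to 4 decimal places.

ωT = 2.9438·0.677 = 1.992953; cosh(ωT) = 3.736729, sinh(ωT) = 3.600437
x(T) = p + (x₀−p)·cosh(ωT) + (ẋ₀/ω)·sinh(ωT) ⇒ p·(1 − cosh) = x(T) − x₀·cosh − (ẋ₀/ω)·sinh
numerator   = 0.0776 − (-0.1500)·3.736729 − (-0.0632/2.9438)·3.600437 = 0.715407
denominator = 1 − 3.736729 = -2.736729
p = 0.715407 / -2.736729 = -0.2614

p = -0.2614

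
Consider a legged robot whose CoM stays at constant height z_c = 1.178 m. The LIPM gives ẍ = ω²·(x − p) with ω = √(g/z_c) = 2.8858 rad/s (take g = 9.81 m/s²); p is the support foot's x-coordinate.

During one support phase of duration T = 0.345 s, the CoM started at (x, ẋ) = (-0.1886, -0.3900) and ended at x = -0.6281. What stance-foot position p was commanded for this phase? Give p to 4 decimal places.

p = 0.3349

ωT = 2.8858·0.345 = 0.995601; cosh(ωT) = 1.537926, sinh(ωT) = 1.168425
x(T) = p + (x₀−p)·cosh(ωT) + (ẋ₀/ω)·sinh(ωT) ⇒ p·(1 − cosh) = x(T) − x₀·cosh − (ẋ₀/ω)·sinh
numerator   = -0.6281 − (-0.1886)·1.537926 − (-0.3900/2.8858)·1.168425 = -0.180141
denominator = 1 − 1.537926 = -0.537926
p = -0.180141 / -0.537926 = 0.3349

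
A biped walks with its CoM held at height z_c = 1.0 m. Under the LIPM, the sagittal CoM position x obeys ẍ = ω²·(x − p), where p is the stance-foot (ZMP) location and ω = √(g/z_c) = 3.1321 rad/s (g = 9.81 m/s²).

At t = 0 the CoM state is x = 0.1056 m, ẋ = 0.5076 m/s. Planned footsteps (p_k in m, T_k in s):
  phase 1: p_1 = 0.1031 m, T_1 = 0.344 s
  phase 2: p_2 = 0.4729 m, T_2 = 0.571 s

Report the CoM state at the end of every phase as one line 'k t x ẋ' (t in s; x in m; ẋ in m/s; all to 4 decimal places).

1 0.3440 0.3176 0.8420
2 0.9150 0.7770 1.1745

phase 1: p=0.1031, T=0.344, ωT=1.077442, cosh=1.638812, sinh=1.298346; start (x,ẋ)=(0.105600, 0.507600) → end (x,ẋ)=(0.317612, 0.842027)
phase 2: p=0.4729, T=0.571, ωT=1.788429, cosh=3.073637, sinh=2.906414; start (x,ẋ)=(0.317612, 0.842027) → end (x,ẋ)=(0.776955, 1.174471)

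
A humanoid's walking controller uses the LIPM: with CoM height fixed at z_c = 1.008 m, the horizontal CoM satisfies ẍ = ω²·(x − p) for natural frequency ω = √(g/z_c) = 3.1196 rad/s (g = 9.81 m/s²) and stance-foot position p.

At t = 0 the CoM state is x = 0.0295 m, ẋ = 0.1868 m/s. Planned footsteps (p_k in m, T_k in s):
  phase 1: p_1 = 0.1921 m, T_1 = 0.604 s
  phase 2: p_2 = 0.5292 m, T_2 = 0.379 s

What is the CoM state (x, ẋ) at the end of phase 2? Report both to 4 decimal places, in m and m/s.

phase 1: p=0.1921, T=0.604, ωT=1.884238, cosh=3.366642, sinh=3.214698; start (x,ẋ)=(0.029500, 0.186800) → end (x,ẋ)=(-0.162822, -1.001757)
phase 2: p=0.5292, T=0.379, ωT=1.182328, cosh=1.784262, sinh=1.477698; start (x,ẋ)=(-0.162822, -1.001757) → end (x,ẋ)=(-1.180062, -4.977497)

x = -1.1801, ẋ = -4.9775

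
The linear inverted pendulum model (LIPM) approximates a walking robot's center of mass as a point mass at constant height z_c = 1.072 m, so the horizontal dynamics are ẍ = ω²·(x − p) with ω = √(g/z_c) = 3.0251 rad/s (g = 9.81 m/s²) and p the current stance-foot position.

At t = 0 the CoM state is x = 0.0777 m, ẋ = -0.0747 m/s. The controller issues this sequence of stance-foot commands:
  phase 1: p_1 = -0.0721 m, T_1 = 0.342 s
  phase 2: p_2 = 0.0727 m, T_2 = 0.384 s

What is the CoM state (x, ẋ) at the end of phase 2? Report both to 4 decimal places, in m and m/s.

x = 0.3908, ẋ = 1.0408

phase 1: p=-0.0721, T=0.342, ωT=1.034584, cosh=1.584655, sinh=1.229281; start (x,ẋ)=(0.077700, -0.074700) → end (x,ẋ)=(0.134926, 0.438687)
phase 2: p=0.0727, T=0.384, ωT=1.161638, cosh=1.754068, sinh=1.441095; start (x,ẋ)=(0.134926, 0.438687) → end (x,ẋ)=(0.390831, 1.040760)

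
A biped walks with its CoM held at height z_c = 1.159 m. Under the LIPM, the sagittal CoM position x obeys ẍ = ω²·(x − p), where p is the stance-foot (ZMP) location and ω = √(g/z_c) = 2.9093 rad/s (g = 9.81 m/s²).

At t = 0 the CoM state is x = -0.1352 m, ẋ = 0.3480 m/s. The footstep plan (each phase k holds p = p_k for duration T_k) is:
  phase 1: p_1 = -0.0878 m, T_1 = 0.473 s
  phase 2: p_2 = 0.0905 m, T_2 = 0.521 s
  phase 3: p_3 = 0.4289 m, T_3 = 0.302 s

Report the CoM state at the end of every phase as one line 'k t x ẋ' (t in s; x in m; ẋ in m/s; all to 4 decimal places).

phase 1: p=-0.0878, T=0.473, ωT=1.376099, cosh=2.105994, sinh=1.853432; start (x,ẋ)=(-0.135200, 0.348000) → end (x,ẋ)=(0.034077, 0.477296)
phase 2: p=0.0905, T=0.521, ωT=1.515745, cosh=2.386229, sinh=2.166584; start (x,ẋ)=(0.034077, 0.477296) → end (x,ẋ)=(0.311308, 0.783288)
phase 3: p=0.4289, T=0.302, ωT=0.878609, cosh=1.411454, sinh=0.996094; start (x,ẋ)=(0.311308, 0.783288) → end (x,ẋ)=(0.531109, 0.764802)

1 0.4730 0.0341 0.4773
2 0.9940 0.3113 0.7833
3 1.2960 0.5311 0.7648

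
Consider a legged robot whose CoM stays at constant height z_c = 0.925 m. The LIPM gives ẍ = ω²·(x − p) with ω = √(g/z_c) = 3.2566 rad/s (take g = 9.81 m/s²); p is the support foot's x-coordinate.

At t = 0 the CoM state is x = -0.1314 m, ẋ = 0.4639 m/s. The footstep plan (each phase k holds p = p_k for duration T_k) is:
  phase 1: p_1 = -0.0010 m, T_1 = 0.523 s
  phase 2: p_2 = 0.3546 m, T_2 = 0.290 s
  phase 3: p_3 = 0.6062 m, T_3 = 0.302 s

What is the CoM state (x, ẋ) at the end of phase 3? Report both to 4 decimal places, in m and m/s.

phase 1: p=-0.0010, T=0.523, ωT=1.703202, cosh=2.836801, sinh=2.654701; start (x,ẋ)=(-0.131400, 0.463900) → end (x,ẋ)=(0.007241, 0.188645)
phase 2: p=0.3546, T=0.290, ωT=0.944414, cosh=1.480107, sinh=1.091199; start (x,ẋ)=(0.007241, 0.188645) → end (x,ẋ)=(-0.096318, -0.955160)
phase 3: p=0.6062, T=0.302, ωT=0.983493, cosh=1.523891, sinh=1.149889; start (x,ẋ)=(-0.096318, -0.955160) → end (x,ẋ)=(-0.801624, -4.086300)

x = -0.8016, ẋ = -4.0863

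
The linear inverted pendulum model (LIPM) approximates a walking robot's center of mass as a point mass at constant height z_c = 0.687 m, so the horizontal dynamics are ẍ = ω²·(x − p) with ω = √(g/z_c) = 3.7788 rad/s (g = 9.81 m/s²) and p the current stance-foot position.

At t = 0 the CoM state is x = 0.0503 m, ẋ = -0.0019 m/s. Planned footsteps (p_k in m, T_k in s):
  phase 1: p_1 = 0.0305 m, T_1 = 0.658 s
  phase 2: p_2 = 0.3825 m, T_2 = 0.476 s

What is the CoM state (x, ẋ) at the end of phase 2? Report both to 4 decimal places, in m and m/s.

x = -0.0092, ẋ = -1.2612

phase 1: p=0.0305, T=0.658, ωT=2.486450, cosh=6.050872, sinh=5.967667; start (x,ẋ)=(0.050300, -0.001900) → end (x,ẋ)=(0.147307, 0.435006)
phase 2: p=0.3825, T=0.476, ωT=1.798709, cosh=3.103677, sinh=2.938164; start (x,ẋ)=(0.147307, 0.435006) → end (x,ẋ)=(-0.009230, -1.261172)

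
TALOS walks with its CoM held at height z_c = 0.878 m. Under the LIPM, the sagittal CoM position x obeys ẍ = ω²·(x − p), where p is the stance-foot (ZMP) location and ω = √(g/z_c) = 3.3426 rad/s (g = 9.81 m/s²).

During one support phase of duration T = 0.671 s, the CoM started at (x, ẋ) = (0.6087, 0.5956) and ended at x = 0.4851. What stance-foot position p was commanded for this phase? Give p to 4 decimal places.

p = 0.8620

ωT = 3.3426·0.671 = 2.242885; cosh(ωT) = 4.763309, sinh(ωT) = 4.657157
x(T) = p + (x₀−p)·cosh(ωT) + (ẋ₀/ω)·sinh(ωT) ⇒ p·(1 − cosh) = x(T) − x₀·cosh − (ẋ₀/ω)·sinh
numerator   = 0.4851 − (0.6087)·4.763309 − (0.5956/3.3426)·4.657157 = -3.244160
denominator = 1 − 4.763309 = -3.763309
p = -3.244160 / -3.763309 = 0.8620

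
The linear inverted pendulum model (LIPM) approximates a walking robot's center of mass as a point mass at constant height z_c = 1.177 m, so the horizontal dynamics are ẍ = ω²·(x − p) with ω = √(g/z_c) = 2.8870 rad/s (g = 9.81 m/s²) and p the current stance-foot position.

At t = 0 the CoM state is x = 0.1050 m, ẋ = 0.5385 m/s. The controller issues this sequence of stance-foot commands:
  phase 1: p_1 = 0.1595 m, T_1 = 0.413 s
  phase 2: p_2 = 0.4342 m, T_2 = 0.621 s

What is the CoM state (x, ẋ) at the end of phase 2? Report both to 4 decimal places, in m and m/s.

x = 0.8866, ẋ = 1.4734

phase 1: p=0.1595, T=0.413, ωT=1.192331, cosh=1.799133, sinh=1.495620; start (x,ẋ)=(0.105000, 0.538500) → end (x,ẋ)=(0.340419, 0.733510)
phase 2: p=0.4342, T=0.621, ωT=1.792827, cosh=3.086449, sinh=2.919960; start (x,ẋ)=(0.340419, 0.733510) → end (x,ẋ)=(0.886634, 1.473373)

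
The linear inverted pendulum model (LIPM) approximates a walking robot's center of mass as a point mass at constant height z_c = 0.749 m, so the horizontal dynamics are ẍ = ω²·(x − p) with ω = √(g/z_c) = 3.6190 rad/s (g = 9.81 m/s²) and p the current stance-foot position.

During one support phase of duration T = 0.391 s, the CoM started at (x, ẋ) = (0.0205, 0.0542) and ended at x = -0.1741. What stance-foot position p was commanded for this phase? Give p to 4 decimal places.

p = 0.2100

ωT = 3.6190·0.391 = 1.415029; cosh(ωT) = 2.179762, sinh(ωT) = 1.936844
x(T) = p + (x₀−p)·cosh(ωT) + (ẋ₀/ω)·sinh(ωT) ⇒ p·(1 − cosh) = x(T) − x₀·cosh − (ẋ₀/ω)·sinh
numerator   = -0.1741 − (0.0205)·2.179762 − (0.0542/3.6190)·1.936844 = -0.247792
denominator = 1 − 2.179762 = -1.179762
p = -0.247792 / -1.179762 = 0.2100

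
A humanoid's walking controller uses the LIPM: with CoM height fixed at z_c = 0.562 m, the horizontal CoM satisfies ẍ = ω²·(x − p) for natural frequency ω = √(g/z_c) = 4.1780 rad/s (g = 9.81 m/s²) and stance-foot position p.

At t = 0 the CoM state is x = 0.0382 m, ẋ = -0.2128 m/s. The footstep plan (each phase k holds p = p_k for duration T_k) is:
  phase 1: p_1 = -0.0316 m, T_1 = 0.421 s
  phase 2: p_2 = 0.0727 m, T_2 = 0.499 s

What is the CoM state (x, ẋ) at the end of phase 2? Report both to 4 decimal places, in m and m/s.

phase 1: p=-0.0316, T=0.421, ωT=1.758938, cosh=2.989248, sinh=2.817020; start (x,ẋ)=(0.038200, -0.212800) → end (x,ẋ)=(0.033569, 0.185400)
phase 2: p=0.0727, T=0.499, ωT=2.084822, cosh=4.083744, sinh=3.959415; start (x,ẋ)=(0.033569, 0.185400) → end (x,ẋ)=(0.088599, 0.109802)

x = 0.0886, ẋ = 0.1098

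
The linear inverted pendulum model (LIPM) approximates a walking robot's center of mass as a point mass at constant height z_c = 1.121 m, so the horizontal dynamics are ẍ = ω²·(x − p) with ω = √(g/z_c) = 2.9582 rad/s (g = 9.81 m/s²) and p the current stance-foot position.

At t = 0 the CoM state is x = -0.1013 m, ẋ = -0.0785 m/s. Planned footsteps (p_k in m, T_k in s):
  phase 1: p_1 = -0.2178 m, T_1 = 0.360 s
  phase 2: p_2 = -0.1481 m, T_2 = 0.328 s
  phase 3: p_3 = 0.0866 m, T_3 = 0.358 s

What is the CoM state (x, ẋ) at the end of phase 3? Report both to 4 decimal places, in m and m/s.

x = 0.4338, ẋ = 1.2758

phase 1: p=-0.2178, T=0.360, ωT=1.064952, cosh=1.622722, sinh=1.277978; start (x,ẋ)=(-0.101300, -0.078500) → end (x,ẋ)=(-0.062666, 0.313046)
phase 2: p=-0.1481, T=0.328, ωT=0.970290, cosh=1.508841, sinh=1.129868; start (x,ẋ)=(-0.062666, 0.313046) → end (x,ẋ)=(0.100373, 0.757890)
phase 3: p=0.0866, T=0.358, ωT=1.059036, cosh=1.615189, sinh=1.268399; start (x,ẋ)=(0.100373, 0.757890) → end (x,ẋ)=(0.433809, 1.275814)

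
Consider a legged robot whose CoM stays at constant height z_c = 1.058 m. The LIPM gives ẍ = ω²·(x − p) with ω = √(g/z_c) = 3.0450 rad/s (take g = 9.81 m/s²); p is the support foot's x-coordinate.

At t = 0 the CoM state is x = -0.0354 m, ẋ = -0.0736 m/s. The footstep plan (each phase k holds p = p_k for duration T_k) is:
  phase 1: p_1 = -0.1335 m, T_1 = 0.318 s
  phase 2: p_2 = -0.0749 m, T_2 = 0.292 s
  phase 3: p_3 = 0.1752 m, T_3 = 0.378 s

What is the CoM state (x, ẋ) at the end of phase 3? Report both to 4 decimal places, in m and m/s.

phase 1: p=-0.1335, T=0.318, ωT=0.968310, cosh=1.506607, sinh=1.126883; start (x,ẋ)=(-0.035400, -0.073600) → end (x,ẋ)=(-0.012939, 0.225730)
phase 2: p=-0.0749, T=0.292, ωT=0.889140, cosh=1.422023, sinh=1.011014; start (x,ẋ)=(-0.012939, 0.225730) → end (x,ẋ)=(0.088157, 0.511741)
phase 3: p=0.1752, T=0.378, ωT=1.151010, cosh=1.738851, sinh=1.422534; start (x,ẋ)=(0.088157, 0.511741) → end (x,ẋ)=(0.262916, 0.512805)

x = 0.2629, ẋ = 0.5128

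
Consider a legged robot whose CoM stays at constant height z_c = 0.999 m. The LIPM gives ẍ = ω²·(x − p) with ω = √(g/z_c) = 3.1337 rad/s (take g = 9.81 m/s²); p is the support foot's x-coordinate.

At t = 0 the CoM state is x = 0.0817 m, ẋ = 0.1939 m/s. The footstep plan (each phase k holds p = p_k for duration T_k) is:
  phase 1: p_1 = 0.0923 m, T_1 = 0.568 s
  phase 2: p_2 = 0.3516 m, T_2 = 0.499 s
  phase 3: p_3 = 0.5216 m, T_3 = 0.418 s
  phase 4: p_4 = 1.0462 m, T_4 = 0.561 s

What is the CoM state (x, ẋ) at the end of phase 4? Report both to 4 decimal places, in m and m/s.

phase 1: p=0.0923, T=0.568, ωT=1.779942, cosh=3.049079, sinh=2.880431; start (x,ẋ)=(0.081700, 0.193900) → end (x,ẋ)=(0.238209, 0.495537)
phase 2: p=0.3516, T=0.499, ωT=1.563716, cosh=2.492948, sinh=2.283591; start (x,ẋ)=(0.238209, 0.495537) → end (x,ẋ)=(0.430029, 0.423907)
phase 3: p=0.5216, T=0.418, ωT=1.309887, cosh=1.987802, sinh=1.717951; start (x,ẋ)=(0.430029, 0.423907) → end (x,ẋ)=(0.571968, 0.349666)
phase 4: p=1.0462, T=0.561, ωT=1.758006, cosh=2.986623, sinh=2.814234; start (x,ẋ)=(0.571968, 0.349666) → end (x,ẋ)=(-0.056133, -3.137917)

x = -0.0561, ẋ = -3.1379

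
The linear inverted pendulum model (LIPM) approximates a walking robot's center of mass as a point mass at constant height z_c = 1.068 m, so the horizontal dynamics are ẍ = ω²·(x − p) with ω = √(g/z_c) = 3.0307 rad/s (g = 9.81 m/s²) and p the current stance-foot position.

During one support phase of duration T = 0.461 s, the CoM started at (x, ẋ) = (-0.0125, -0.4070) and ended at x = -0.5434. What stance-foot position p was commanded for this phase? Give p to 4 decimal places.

p = 0.2284

ωT = 3.0307·0.461 = 1.397153; cosh(ωT) = 2.145485, sinh(ωT) = 1.898185
x(T) = p + (x₀−p)·cosh(ωT) + (ẋ₀/ω)·sinh(ωT) ⇒ p·(1 − cosh) = x(T) − x₀·cosh − (ẋ₀/ω)·sinh
numerator   = -0.5434 − (-0.0125)·2.145485 − (-0.4070/3.0307)·1.898185 = -0.261670
denominator = 1 − 2.145485 = -1.145485
p = -0.261670 / -1.145485 = 0.2284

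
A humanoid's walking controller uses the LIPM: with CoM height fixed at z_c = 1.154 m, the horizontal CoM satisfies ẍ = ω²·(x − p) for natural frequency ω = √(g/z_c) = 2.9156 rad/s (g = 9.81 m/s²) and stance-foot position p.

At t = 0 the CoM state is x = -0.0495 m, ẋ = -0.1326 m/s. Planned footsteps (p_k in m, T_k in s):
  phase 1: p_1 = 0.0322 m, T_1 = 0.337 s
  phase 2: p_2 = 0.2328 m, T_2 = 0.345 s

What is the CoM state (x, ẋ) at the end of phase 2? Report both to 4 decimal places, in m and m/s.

x = -0.5451, ẋ = -2.0396

phase 1: p=0.0322, T=0.337, ωT=0.982557, cosh=1.522816, sinh=1.148463; start (x,ẋ)=(-0.049500, -0.132600) → end (x,ẋ)=(-0.144446, -0.475494)
phase 2: p=0.2328, T=0.345, ωT=1.005882, cosh=1.550020, sinh=1.184298; start (x,ẋ)=(-0.144446, -0.475494) → end (x,ẋ)=(-0.545081, -2.039632)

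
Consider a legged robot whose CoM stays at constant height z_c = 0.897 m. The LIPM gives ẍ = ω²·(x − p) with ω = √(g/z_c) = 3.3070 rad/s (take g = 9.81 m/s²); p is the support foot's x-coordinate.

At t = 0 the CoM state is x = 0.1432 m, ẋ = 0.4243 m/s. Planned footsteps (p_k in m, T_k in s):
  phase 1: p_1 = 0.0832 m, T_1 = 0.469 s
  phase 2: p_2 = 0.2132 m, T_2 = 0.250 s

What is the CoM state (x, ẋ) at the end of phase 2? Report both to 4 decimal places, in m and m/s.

x = 1.0480, ẋ = 2.9697

phase 1: p=0.0832, T=0.469, ωT=1.550983, cosh=2.464072, sinh=2.252032; start (x,ẋ)=(0.143200, 0.424300) → end (x,ẋ)=(0.519988, 1.492354)
phase 2: p=0.2132, T=0.250, ωT=0.826750, cosh=1.361673, sinh=0.924204; start (x,ẋ)=(0.519988, 1.492354) → end (x,ẋ)=(1.048012, 2.969748)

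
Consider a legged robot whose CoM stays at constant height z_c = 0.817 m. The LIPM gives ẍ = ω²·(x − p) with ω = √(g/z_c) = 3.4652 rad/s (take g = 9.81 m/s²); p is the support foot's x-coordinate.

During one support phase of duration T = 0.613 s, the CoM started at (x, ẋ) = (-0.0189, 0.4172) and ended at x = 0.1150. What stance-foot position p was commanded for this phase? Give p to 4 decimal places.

ωT = 3.4652·0.613 = 2.124168; cosh(ωT) = 4.242732, sinh(ωT) = 4.123199
x(T) = p + (x₀−p)·cosh(ωT) + (ẋ₀/ω)·sinh(ωT) ⇒ p·(1 − cosh) = x(T) − x₀·cosh − (ẋ₀/ω)·sinh
numerator   = 0.1150 − (-0.0189)·4.242732 − (0.4172/3.4652)·4.123199 = -0.301234
denominator = 1 − 4.242732 = -3.242732
p = -0.301234 / -3.242732 = 0.0929

p = 0.0929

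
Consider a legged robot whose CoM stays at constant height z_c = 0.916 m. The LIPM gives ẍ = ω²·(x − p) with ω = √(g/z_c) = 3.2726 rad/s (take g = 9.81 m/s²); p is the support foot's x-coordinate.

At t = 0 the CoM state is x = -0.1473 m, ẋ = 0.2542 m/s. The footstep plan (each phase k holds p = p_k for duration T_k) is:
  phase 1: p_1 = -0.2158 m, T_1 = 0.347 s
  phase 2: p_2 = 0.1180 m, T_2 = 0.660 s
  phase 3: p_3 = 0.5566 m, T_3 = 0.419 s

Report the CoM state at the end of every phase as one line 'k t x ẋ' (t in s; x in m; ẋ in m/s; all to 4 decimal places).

phase 1: p=-0.2158, T=0.347, ωT=1.135592, cosh=1.717124, sinh=1.395892; start (x,ẋ)=(-0.147300, 0.254200) → end (x,ẋ)=(0.010249, 0.749414)
phase 2: p=0.1180, T=0.660, ωT=2.159916, cosh=4.392872, sinh=4.277537; start (x,ẋ)=(0.010249, 0.749414) → end (x,ẋ)=(0.624207, 1.783715)
phase 3: p=0.5566, T=0.419, ωT=1.371219, cosh=2.096975, sinh=1.843178; start (x,ẋ)=(0.624207, 1.783715) → end (x,ẋ)=(1.702985, 4.148208)

1 0.3470 0.0102 0.7494
2 1.0070 0.6242 1.7837
3 1.4260 1.7030 4.1482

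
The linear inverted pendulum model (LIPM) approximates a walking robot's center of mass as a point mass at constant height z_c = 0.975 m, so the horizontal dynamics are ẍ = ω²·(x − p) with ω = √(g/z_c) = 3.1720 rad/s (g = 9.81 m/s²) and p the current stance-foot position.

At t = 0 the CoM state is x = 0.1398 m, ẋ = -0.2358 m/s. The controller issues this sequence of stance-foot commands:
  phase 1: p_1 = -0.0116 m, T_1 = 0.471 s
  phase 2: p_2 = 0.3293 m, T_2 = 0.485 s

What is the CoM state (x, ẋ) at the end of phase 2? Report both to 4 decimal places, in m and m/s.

phase 1: p=-0.0116, T=0.471, ωT=1.494012, cosh=2.339702, sinh=2.115231; start (x,ẋ)=(0.139800, -0.235800) → end (x,ẋ)=(0.185389, 0.464119)
phase 2: p=0.3293, T=0.485, ωT=1.538420, cosh=2.435973, sinh=2.221253; start (x,ẋ)=(0.185389, 0.464119) → end (x,ẋ)=(0.303744, 0.116609)

x = 0.3037, ẋ = 0.1166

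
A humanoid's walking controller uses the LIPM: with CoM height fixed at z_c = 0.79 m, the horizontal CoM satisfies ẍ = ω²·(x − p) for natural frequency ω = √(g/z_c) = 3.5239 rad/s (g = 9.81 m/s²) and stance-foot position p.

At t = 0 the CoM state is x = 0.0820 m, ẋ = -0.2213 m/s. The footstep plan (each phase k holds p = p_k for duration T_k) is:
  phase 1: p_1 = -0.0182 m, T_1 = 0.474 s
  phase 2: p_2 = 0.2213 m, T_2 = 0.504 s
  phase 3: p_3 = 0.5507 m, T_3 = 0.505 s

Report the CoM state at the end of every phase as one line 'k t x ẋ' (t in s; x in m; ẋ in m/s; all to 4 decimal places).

1 0.4740 0.0965 0.2961
2 0.9780 0.0833 -0.3619
3 1.4830 -1.1698 -5.8459

phase 1: p=-0.0182, T=0.474, ωT=1.670329, cosh=2.751049, sinh=2.562864; start (x,ẋ)=(0.082000, -0.221300) → end (x,ẋ)=(0.096508, 0.296127)
phase 2: p=0.2213, T=0.504, ωT=1.776046, cosh=3.037880, sinh=2.868574; start (x,ẋ)=(0.096508, 0.296127) → end (x,ẋ)=(0.083254, -0.361871)
phase 3: p=0.5507, T=0.505, ωT=1.779570, cosh=3.048007, sinh=2.879297; start (x,ẋ)=(0.083254, -0.361871) → end (x,ẋ)=(-1.169756, -5.845860)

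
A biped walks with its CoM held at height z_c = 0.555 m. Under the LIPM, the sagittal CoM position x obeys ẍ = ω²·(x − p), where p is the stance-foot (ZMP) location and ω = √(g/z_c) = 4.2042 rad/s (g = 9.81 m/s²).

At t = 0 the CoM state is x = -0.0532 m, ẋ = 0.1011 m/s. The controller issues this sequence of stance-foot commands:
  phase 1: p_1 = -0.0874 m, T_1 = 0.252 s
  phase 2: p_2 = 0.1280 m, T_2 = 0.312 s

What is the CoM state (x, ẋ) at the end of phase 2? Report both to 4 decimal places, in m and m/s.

phase 1: p=-0.0874, T=0.252, ωT=1.059458, cosh=1.615726, sinh=1.269082; start (x,ẋ)=(-0.053200, 0.101100) → end (x,ẋ)=(-0.001624, 0.345823)
phase 2: p=0.1280, T=0.312, ωT=1.311710, cosh=1.990939, sinh=1.721580; start (x,ẋ)=(-0.001624, 0.345823) → end (x,ẋ)=(0.011538, -0.249689)

x = 0.0115, ẋ = -0.2497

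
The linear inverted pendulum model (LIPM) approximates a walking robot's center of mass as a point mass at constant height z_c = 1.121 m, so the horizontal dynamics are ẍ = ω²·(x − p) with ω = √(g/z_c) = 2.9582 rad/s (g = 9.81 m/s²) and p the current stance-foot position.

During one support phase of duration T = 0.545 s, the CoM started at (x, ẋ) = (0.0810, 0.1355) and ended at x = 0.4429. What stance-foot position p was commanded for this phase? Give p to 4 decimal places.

ωT = 2.9582·0.545 = 1.612219; cosh(ωT) = 2.606685, sinh(ωT) = 2.407240
x(T) = p + (x₀−p)·cosh(ωT) + (ẋ₀/ω)·sinh(ωT) ⇒ p·(1 − cosh) = x(T) − x₀·cosh − (ẋ₀/ω)·sinh
numerator   = 0.4429 − (0.0810)·2.606685 − (0.1355/2.9582)·2.407240 = 0.121495
denominator = 1 − 2.606685 = -1.606685
p = 0.121495 / -1.606685 = -0.0756

p = -0.0756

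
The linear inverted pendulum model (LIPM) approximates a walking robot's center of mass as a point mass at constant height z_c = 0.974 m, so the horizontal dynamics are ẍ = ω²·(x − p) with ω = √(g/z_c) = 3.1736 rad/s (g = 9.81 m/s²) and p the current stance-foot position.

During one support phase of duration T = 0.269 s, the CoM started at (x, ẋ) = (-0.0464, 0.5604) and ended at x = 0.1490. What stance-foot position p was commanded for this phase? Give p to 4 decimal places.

ωT = 3.1736·0.269 = 0.853698; cosh(ωT) = 1.387076, sinh(ωT) = 0.961239
x(T) = p + (x₀−p)·cosh(ωT) + (ẋ₀/ω)·sinh(ωT) ⇒ p·(1 − cosh) = x(T) − x₀·cosh − (ẋ₀/ω)·sinh
numerator   = 0.1490 − (-0.0464)·1.387076 − (0.5604/3.1736)·0.961239 = 0.043623
denominator = 1 − 1.387076 = -0.387076
p = 0.043623 / -0.387076 = -0.1127

p = -0.1127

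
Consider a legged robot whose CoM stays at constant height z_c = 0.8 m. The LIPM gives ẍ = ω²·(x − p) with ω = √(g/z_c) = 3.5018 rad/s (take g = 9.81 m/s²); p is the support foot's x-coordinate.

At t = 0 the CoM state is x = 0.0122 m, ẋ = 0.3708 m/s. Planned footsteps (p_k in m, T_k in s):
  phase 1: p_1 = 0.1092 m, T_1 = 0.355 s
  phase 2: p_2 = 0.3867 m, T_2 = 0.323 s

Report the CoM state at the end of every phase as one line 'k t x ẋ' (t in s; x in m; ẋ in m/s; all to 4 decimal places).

1 0.3550 0.0953 0.1564
2 0.6780 -0.0498 -1.1487

phase 1: p=0.1092, T=0.355, ωT=1.243139, cosh=1.877477, sinh=1.589000; start (x,ẋ)=(0.012200, 0.370800) → end (x,ẋ)=(0.095341, 0.156426)
phase 2: p=0.3867, T=0.323, ωT=1.131081, cosh=1.710845, sinh=1.388161; start (x,ẋ)=(0.095341, 0.156426) → end (x,ẋ)=(-0.049760, -1.148692)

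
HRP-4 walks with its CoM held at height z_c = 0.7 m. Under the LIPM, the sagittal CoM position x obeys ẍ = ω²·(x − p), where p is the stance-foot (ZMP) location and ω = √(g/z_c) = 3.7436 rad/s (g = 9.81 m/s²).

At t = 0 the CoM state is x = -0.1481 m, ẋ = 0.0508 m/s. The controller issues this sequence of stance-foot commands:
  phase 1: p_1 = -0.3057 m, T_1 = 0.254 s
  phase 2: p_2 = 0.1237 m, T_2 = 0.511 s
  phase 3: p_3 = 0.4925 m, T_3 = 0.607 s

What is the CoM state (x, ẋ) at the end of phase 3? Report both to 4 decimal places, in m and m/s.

phase 1: p=-0.3057, T=0.254, ωT=0.950874, cosh=1.487187, sinh=1.100784; start (x,ẋ)=(-0.148100, 0.050800) → end (x,ẋ)=(-0.056382, 0.725002)
phase 2: p=0.1237, T=0.511, ωT=1.912980, cosh=3.460440, sinh=3.312800; start (x,ẋ)=(-0.056382, 0.725002) → end (x,ẋ)=(0.142109, 0.275488)
phase 3: p=0.4925, T=0.607, ωT=2.272365, cosh=4.902695, sinh=4.799627; start (x,ẋ)=(0.142109, 0.275488) → end (x,ẋ)=(-0.872158, -4.945142)

x = -0.8722, ẋ = -4.9451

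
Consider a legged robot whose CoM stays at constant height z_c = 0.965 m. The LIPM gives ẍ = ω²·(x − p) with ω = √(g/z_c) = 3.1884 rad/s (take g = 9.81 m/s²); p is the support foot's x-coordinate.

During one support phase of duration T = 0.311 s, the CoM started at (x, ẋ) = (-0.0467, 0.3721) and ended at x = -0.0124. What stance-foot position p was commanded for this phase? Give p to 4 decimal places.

p = 0.1433

ωT = 3.1884·0.311 = 0.991592; cosh(ωT) = 1.533254, sinh(ωT) = 1.162269
x(T) = p + (x₀−p)·cosh(ωT) + (ẋ₀/ω)·sinh(ωT) ⇒ p·(1 − cosh) = x(T) − x₀·cosh − (ẋ₀/ω)·sinh
numerator   = -0.0124 − (-0.0467)·1.533254 − (0.3721/3.1884)·1.162269 = -0.076439
denominator = 1 − 1.533254 = -0.533254
p = -0.076439 / -0.533254 = 0.1433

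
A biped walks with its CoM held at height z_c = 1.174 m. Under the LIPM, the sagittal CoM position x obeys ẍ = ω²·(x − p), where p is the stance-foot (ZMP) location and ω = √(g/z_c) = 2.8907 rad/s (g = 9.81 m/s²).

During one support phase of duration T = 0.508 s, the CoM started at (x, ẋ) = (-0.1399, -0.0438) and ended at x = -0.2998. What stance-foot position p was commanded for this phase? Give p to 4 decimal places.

p = -0.0398

ωT = 2.8907·0.508 = 1.468476; cosh(ωT) = 2.286443, sinh(ωT) = 2.056167
x(T) = p + (x₀−p)·cosh(ωT) + (ẋ₀/ω)·sinh(ωT) ⇒ p·(1 − cosh) = x(T) − x₀·cosh − (ẋ₀/ω)·sinh
numerator   = -0.2998 − (-0.1399)·2.286443 − (-0.0438/2.8907)·2.056167 = 0.051229
denominator = 1 − 2.286443 = -1.286443
p = 0.051229 / -1.286443 = -0.0398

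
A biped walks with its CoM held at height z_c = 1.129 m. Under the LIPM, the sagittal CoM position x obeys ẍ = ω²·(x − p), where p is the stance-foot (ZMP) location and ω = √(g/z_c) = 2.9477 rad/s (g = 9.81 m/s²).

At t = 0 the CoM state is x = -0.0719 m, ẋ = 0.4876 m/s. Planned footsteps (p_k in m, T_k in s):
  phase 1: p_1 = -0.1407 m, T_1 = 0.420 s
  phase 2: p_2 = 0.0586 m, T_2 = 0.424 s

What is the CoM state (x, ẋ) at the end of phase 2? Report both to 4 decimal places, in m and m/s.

x = 1.0877, ẋ = 3.2256

phase 1: p=-0.1407, T=0.420, ωT=1.238034, cosh=1.869390, sinh=1.579436; start (x,ẋ)=(-0.071900, 0.487600) → end (x,ẋ)=(0.249180, 1.231827)
phase 2: p=0.0586, T=0.424, ωT=1.249825, cosh=1.888143, sinh=1.601588; start (x,ẋ)=(0.249180, 1.231827) → end (x,ẋ)=(1.087737, 3.225594)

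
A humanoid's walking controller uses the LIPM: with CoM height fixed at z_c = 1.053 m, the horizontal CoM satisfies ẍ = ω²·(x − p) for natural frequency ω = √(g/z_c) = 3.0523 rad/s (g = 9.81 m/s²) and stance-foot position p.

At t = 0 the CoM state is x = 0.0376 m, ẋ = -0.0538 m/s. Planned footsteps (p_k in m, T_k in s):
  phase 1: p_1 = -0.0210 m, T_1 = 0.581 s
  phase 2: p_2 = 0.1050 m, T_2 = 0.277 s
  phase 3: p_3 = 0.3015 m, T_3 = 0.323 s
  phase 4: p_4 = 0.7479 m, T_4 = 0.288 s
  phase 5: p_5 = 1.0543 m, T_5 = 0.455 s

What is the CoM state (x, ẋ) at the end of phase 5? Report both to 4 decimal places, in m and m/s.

phase 1: p=-0.0210, T=0.581, ωT=1.773386, cosh=3.030262, sinh=2.860505; start (x,ẋ)=(0.037600, -0.053800) → end (x,ẋ)=(0.106154, 0.348616)
phase 2: p=0.1050, T=0.277, ωT=0.845487, cosh=1.379230, sinh=0.949882; start (x,ẋ)=(0.106154, 0.348616) → end (x,ẋ)=(0.215081, 0.484167)
phase 3: p=0.3015, T=0.323, ωT=0.985893, cosh=1.526655, sinh=1.153549; start (x,ẋ)=(0.215081, 0.484167) → end (x,ẋ)=(0.352549, 0.434878)
phase 4: p=0.7479, T=0.288, ωT=0.879062, cosh=1.411906, sinh=0.996734; start (x,ẋ)=(0.352549, 0.434878) → end (x,ẋ)=(0.331711, -0.588783)
phase 5: p=1.0543, T=0.455, ωT=1.388796, cosh=2.129698, sinh=1.880323; start (x,ẋ)=(0.331711, -0.588783) → end (x,ẋ)=(-0.847307, -5.401092)

x = -0.8473, ẋ = -5.4011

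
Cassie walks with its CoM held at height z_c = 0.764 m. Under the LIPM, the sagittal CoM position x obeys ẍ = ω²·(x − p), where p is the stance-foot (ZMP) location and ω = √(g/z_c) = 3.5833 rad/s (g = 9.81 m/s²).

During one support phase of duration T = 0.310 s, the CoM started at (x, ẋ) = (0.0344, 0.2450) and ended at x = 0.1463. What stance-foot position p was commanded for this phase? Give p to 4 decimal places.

p = 0.0061

ωT = 3.5833·0.310 = 1.110823; cosh(ωT) = 1.683072, sinh(ωT) = 1.353784
x(T) = p + (x₀−p)·cosh(ωT) + (ẋ₀/ω)·sinh(ωT) ⇒ p·(1 − cosh) = x(T) − x₀·cosh − (ẋ₀/ω)·sinh
numerator   = 0.1463 − (0.0344)·1.683072 − (0.2450/3.5833)·1.353784 = -0.004160
denominator = 1 − 1.683072 = -0.683072
p = -0.004160 / -0.683072 = 0.0061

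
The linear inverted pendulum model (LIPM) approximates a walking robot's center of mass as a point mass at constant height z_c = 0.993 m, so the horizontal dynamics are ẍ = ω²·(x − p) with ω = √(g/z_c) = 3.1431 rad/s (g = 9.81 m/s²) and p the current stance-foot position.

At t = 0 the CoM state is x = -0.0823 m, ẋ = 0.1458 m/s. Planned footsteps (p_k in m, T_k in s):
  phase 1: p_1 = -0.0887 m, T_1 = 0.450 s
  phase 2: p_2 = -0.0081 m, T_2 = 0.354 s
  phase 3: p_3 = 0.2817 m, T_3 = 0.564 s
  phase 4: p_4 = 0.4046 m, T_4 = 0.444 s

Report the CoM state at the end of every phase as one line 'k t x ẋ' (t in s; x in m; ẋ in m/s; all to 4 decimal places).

phase 1: p=-0.0887, T=0.450, ωT=1.414395, cosh=2.178535, sinh=1.935462; start (x,ẋ)=(-0.082300, 0.145800) → end (x,ẋ)=(0.015024, 0.356564)
phase 2: p=-0.0081, T=0.354, ωT=1.112657, cosh=1.685558, sinh=1.356874; start (x,ẋ)=(0.015024, 0.356564) → end (x,ẋ)=(0.184804, 0.699626)
phase 3: p=0.2817, T=0.564, ωT=1.772708, cosh=3.028324, sinh=2.858452; start (x,ẋ)=(0.184804, 0.699626) → end (x,ẋ)=(0.624535, 1.248146)
phase 4: p=0.4046, T=0.444, ωT=1.395536, cosh=2.142420, sinh=1.894720; start (x,ẋ)=(0.624535, 1.248146) → end (x,ẋ)=(1.628198, 3.983829)

1 0.4500 0.0150 0.3566
2 0.8040 0.1848 0.6996
3 1.3680 0.6245 1.2481
4 1.8120 1.6282 3.9838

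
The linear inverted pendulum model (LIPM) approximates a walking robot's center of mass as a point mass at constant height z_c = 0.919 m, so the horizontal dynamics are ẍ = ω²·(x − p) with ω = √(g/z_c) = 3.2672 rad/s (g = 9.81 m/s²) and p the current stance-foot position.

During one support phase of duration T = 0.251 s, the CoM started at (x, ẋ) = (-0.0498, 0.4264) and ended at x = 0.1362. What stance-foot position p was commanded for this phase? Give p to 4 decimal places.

ωT = 3.2672·0.251 = 0.820067; cosh(ωT) = 1.355527, sinh(ωT) = 0.915125
x(T) = p + (x₀−p)·cosh(ωT) + (ẋ₀/ω)·sinh(ωT) ⇒ p·(1 − cosh) = x(T) − x₀·cosh − (ẋ₀/ω)·sinh
numerator   = 0.1362 − (-0.0498)·1.355527 − (0.4264/3.2672)·0.915125 = 0.084273
denominator = 1 − 1.355527 = -0.355527
p = 0.084273 / -0.355527 = -0.2370

p = -0.2370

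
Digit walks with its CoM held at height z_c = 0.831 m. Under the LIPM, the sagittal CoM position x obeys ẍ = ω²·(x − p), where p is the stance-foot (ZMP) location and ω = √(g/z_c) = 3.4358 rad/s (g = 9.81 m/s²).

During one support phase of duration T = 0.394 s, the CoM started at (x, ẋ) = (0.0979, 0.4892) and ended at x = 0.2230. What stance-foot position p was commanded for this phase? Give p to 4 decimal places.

ωT = 3.4358·0.394 = 1.353705; cosh(ωT) = 2.065013, sinh(ωT) = 1.806732
x(T) = p + (x₀−p)·cosh(ωT) + (ẋ₀/ω)·sinh(ωT) ⇒ p·(1 − cosh) = x(T) − x₀·cosh − (ẋ₀/ω)·sinh
numerator   = 0.2230 − (0.0979)·2.065013 − (0.4892/3.4358)·1.806732 = -0.236413
denominator = 1 − 2.065013 = -1.065013
p = -0.236413 / -1.065013 = 0.2220

p = 0.2220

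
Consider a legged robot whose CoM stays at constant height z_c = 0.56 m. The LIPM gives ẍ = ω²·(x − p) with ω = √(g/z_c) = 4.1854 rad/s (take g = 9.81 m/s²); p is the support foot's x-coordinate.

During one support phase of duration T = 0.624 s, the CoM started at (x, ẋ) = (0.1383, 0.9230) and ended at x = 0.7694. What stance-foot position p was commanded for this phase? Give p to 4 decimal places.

p = 0.2858

ωT = 4.1854·0.624 = 2.611690; cosh(ωT) = 6.847729, sinh(ωT) = 6.774318
x(T) = p + (x₀−p)·cosh(ωT) + (ẋ₀/ω)·sinh(ωT) ⇒ p·(1 − cosh) = x(T) − x₀·cosh − (ẋ₀/ω)·sinh
numerator   = 0.7694 − (0.1383)·6.847729 − (0.9230/4.1854)·6.774318 = -1.671571
denominator = 1 − 6.847729 = -5.847729
p = -1.671571 / -5.847729 = 0.2858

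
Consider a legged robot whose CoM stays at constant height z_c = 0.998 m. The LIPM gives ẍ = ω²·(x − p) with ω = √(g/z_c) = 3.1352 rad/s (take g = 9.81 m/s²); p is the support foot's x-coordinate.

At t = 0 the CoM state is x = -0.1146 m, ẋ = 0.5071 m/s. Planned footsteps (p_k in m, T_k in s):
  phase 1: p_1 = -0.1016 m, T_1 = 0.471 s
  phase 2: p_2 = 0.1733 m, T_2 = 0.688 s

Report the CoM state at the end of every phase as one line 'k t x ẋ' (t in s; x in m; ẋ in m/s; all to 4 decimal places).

phase 1: p=-0.1016, T=0.471, ωT=1.476679, cosh=2.303388, sinh=2.074993; start (x,ẋ)=(-0.114600, 0.507100) → end (x,ẋ)=(0.204074, 1.083476)
phase 2: p=0.1733, T=0.688, ωT=2.157018, cosh=4.380492, sinh=4.264823; start (x,ẋ)=(0.204074, 1.083476) → end (x,ẋ)=(1.781961, 5.157640)

1 0.4710 0.2041 1.0835
2 1.1590 1.7820 5.1576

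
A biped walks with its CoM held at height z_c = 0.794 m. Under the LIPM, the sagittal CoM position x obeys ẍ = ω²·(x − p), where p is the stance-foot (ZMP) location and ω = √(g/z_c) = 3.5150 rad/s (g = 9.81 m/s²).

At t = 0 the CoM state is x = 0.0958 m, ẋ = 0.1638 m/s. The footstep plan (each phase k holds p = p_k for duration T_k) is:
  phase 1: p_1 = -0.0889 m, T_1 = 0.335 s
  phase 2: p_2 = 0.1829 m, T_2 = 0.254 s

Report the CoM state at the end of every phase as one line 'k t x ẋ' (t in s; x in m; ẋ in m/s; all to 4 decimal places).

phase 1: p=-0.0889, T=0.335, ωT=1.177525, cosh=1.777185, sinh=1.469145; start (x,ẋ)=(0.095800, 0.163800) → end (x,ẋ)=(0.307809, 1.244902)
phase 2: p=0.1829, T=0.254, ωT=0.892810, cosh=1.425743, sinh=1.016239; start (x,ẋ)=(0.307809, 1.244902) → end (x,ẋ)=(0.720907, 2.221093)

1 0.3350 0.3078 1.2449
2 0.5890 0.7209 2.2211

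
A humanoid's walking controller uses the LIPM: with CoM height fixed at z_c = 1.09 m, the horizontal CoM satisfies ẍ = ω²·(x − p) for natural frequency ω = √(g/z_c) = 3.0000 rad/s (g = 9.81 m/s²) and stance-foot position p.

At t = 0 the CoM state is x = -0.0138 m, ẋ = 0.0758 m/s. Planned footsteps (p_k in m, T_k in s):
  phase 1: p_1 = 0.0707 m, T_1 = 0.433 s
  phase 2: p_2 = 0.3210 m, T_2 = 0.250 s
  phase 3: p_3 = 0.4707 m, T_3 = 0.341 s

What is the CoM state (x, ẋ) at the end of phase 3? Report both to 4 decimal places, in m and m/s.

phase 1: p=0.0707, T=0.433, ωT=1.299000, cosh=1.969217, sinh=1.696412; start (x,ẋ)=(-0.013800, 0.075800) → end (x,ẋ)=(-0.052836, -0.280774)
phase 2: p=0.3210, T=0.250, ωT=0.750000, cosh=1.294683, sinh=0.822317; start (x,ẋ)=(-0.052836, -0.280774) → end (x,ẋ)=(-0.239961, -1.285748)
phase 3: p=0.4707, T=0.341, ωT=1.023000, cosh=1.570521, sinh=1.211006; start (x,ẋ)=(-0.239961, -1.285748) → end (x,ẋ)=(-1.164424, -4.601139)

x = -1.1644, ẋ = -4.6011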